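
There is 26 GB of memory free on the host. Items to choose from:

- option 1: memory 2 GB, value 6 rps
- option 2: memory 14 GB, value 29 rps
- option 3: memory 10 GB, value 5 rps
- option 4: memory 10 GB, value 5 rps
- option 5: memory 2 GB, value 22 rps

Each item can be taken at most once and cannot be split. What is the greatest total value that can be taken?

Check high-value combinations within 26 GB:
- option 1+option 2+option 5: memory 2+14+2=18, value 6+29+22=57
- option 2+option 3+option 5: memory 14+10+2=26, value 29+5+22=56
- option 2+option 4+option 5: memory 14+10+2=26, value 29+5+22=56
Best: 57 rps.

57 rps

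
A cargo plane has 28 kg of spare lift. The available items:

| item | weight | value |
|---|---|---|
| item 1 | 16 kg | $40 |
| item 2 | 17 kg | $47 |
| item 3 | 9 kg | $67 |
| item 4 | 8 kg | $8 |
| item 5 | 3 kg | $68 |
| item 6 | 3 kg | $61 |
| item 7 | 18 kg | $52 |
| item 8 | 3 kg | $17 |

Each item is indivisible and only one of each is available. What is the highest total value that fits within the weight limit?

$221

Check high-value combinations within 28 kg:
- item 3+item 4+item 5+item 6+item 8: weight 9+8+3+3+3=26, value 67+8+68+61+17=221
- item 3+item 5+item 6+item 8: weight 9+3+3+3=18, value 67+68+61+17=213
- item 3+item 4+item 5+item 6: weight 9+8+3+3=23, value 67+8+68+61=204
- item 5+item 6+item 7+item 8: weight 3+3+18+3=27, value 68+61+52+17=198
- item 3+item 5+item 6: weight 9+3+3=15, value 67+68+61=196
Best: $221.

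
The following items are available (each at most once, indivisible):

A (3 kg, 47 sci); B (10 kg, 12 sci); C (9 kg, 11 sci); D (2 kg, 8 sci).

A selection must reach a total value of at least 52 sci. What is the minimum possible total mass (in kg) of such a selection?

5

Subsets with value ≥ 52, sorted by total mass:
- A+D: mass 5, value 55
- A+C: mass 12, value 58
Minimum mass: 5 kg.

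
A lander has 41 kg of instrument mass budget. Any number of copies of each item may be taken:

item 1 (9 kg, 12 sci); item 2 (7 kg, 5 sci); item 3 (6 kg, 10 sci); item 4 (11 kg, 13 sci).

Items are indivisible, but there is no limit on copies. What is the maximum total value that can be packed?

63 sci

Best value-per-unit is item 3 at 10/6; filling with it alone gives 6×10 = 60.
Optimal mix: 5×item 3 + 1×item 4 → mass 41, value 63.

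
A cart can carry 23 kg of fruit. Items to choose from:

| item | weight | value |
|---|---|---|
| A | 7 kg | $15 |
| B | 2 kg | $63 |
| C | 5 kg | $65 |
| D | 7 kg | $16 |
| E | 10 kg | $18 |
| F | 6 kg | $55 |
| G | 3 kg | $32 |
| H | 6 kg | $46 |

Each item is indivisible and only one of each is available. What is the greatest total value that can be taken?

$261

Check high-value combinations within 23 kg:
- B+C+F+G+H: weight 2+5+6+3+6=22, value 63+65+55+32+46=261
- B+C+D+F+G: weight 2+5+7+6+3=23, value 63+65+16+55+32=231
- A+B+C+F+G: weight 7+2+5+6+3=23, value 15+63+65+55+32=230
Best: $261.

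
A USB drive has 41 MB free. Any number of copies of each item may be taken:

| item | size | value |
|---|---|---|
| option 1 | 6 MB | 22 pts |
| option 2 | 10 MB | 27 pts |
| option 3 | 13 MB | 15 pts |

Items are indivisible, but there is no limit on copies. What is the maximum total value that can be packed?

137 pts

Best value-per-unit is option 1 at 22/6; filling with it alone gives 6×22 = 132.
Optimal mix: 5×option 1 + 1×option 2 → size 40, value 137.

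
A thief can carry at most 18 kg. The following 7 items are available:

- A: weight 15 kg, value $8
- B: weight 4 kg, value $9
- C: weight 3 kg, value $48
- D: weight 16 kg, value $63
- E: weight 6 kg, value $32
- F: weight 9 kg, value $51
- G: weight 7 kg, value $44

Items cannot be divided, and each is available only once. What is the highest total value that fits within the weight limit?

$131

Check high-value combinations within 18 kg:
- C+E+F: weight 3+6+9=18, value 48+32+51=131
- C+E+G: weight 3+6+7=16, value 48+32+44=124
- B+C+F: weight 4+3+9=16, value 9+48+51=108
- B+C+G: weight 4+3+7=14, value 9+48+44=101
Best: $131.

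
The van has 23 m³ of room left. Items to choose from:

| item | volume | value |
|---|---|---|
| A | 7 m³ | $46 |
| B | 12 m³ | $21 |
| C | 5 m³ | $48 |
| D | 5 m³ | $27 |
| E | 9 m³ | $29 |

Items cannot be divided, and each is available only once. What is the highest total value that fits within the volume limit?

Check high-value combinations within 23 m³:
- A+C+E: volume 7+5+9=21, value 46+48+29=123
- A+C+D: volume 7+5+5=17, value 46+48+27=121
- C+D+E: volume 5+5+9=19, value 48+27+29=104
- A+D+E: volume 7+5+9=21, value 46+27+29=102
Best: $123.

$123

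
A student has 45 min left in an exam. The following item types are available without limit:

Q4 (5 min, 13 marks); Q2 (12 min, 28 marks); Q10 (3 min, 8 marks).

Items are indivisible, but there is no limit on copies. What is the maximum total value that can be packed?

Best value-per-unit is Q10 at 8/3, and filling with it alone uses time 15×3=45. No mix of the others beats 15×8 = 120.

120 marks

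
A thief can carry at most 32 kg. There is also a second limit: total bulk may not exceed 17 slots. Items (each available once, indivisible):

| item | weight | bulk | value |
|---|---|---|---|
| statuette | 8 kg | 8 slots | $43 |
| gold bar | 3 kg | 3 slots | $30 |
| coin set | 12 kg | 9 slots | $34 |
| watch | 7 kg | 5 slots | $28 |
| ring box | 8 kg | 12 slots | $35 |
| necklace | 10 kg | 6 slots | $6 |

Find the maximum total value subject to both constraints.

$101

Feasible sets respecting both limits:
- statuette+gold bar+watch: weight 18, bulk 16, value 101
- gold bar+coin set+watch: weight 22, bulk 17, value 92
- statuette+gold bar+necklace: weight 21, bulk 17, value 79
Best: $101.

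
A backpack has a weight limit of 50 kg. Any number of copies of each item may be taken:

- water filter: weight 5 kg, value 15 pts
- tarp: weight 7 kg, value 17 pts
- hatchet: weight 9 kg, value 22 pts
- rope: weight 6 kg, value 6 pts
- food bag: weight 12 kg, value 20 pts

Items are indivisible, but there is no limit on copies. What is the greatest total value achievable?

Best value-per-unit is water filter at 15/5, and filling with it alone uses weight 10×5=50. No mix of the others beats 10×15 = 150.

150 pts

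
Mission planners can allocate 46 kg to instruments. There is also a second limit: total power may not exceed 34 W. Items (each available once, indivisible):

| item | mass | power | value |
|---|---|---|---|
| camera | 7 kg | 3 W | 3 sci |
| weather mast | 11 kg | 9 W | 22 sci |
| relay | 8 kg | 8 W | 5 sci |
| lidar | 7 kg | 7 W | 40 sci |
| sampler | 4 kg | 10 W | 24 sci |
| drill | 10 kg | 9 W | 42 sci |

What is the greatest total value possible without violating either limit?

Feasible sets respecting both limits:
- relay+lidar+sampler+drill: mass 29, power 34, value 111
- weather mast+relay+lidar+drill: mass 36, power 33, value 109
- camera+lidar+sampler+drill: mass 28, power 29, value 109
- camera+weather mast+lidar+drill: mass 35, power 28, value 107
Best: 111 sci.

111 sci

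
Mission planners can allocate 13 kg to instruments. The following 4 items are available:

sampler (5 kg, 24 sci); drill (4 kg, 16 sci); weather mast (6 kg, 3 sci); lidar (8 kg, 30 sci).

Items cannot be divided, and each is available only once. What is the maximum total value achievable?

This is a 0/1 knapsack; check combinations near the capacity.
- sampler+lidar: mass 5+8=13, value 24+30=54
- drill+lidar: mass 4+8=12, value 16+30=46
- sampler+drill: mass 5+4=9, value 24+16=40
- lidar: mass 8, value 30
- sampler+weather mast: mass 5+6=11, value 24+3=27
Best: 54 sci.

54 sci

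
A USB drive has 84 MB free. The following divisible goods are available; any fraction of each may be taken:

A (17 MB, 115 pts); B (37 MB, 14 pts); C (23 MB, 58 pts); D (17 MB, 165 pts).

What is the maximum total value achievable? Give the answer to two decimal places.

Take in order of value per unit:
- D (165/17 per unit): all 17 → value 165, running total 165.00
- A (115/17 per unit): all 17 → value 115, running total 280.00
- C (58/23 per unit): all 23 → value 58, running total 338.00
- B (14/37 per unit): 27 of 37 → value 27×14/37 = 10.2162, running total 348.22
Total 348.22.

348.22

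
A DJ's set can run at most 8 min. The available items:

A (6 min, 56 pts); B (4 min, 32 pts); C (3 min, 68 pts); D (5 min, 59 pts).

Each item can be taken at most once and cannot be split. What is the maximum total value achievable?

127 pts

Check high-value combinations within 8 min:
- C+D: duration 3+5=8, value 68+59=127
- B+C: duration 4+3=7, value 32+68=100
- C: duration 3, value 68
Best: 127 pts.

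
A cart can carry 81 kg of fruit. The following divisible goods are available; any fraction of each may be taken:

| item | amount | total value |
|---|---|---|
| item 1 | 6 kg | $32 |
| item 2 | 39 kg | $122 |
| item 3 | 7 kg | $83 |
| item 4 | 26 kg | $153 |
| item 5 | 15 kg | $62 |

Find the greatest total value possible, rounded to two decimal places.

Take in order of value per unit:
- item 3 (83/7 per unit): all 7 → value 83, running total 83.00
- item 4 (153/26 per unit): all 26 → value 153, running total 236.00
- item 1 (32/6 per unit): all 6 → value 32, running total 268.00
- item 5 (62/15 per unit): all 15 → value 62, running total 330.00
- item 2 (122/39 per unit): 27 of 39 → value 27×122/39 = 84.4615, running total 414.46
Total 414.46.

414.46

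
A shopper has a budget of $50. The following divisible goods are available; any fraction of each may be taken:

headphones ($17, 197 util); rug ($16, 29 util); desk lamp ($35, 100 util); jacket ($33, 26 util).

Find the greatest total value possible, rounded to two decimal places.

Take in order of value per unit:
- headphones (197/17 per unit): all 17 → value 197, running total 197.00
- desk lamp (100/35 per unit): 33 of 35 → value 33×100/35 = 94.2857, running total 291.29
Total 291.29.

291.29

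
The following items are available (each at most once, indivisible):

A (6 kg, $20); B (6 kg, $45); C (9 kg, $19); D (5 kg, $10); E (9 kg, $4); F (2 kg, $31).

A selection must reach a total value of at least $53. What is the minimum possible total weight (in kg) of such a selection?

8

Subsets with value ≥ 53, sorted by total weight:
- B+F: weight 8, value 76
- B+D: weight 11, value 55
- A+B: weight 12, value 65
Minimum weight: 8 kg.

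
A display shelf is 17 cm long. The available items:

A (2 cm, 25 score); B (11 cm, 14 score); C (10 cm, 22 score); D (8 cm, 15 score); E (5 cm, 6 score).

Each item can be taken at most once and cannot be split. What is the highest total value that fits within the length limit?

53 score

Check high-value combinations within 17 cm:
- A+C+E: length 2+10+5=17, value 25+22+6=53
- A+C: length 2+10=12, value 25+22=47
- A+D+E: length 2+8+5=15, value 25+15+6=46
- A+D: length 2+8=10, value 25+15=40
- A+B: length 2+11=13, value 25+14=39
Best: 53 score.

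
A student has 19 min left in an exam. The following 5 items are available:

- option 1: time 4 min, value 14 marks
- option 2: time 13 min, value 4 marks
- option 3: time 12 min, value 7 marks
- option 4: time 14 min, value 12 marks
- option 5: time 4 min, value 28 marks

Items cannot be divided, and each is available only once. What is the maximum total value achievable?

42 marks

Check high-value combinations within 19 min:
- option 1+option 5: time 4+4=8, value 14+28=42
- option 4+option 5: time 14+4=18, value 12+28=40
- option 3+option 5: time 12+4=16, value 7+28=35
Best: 42 marks.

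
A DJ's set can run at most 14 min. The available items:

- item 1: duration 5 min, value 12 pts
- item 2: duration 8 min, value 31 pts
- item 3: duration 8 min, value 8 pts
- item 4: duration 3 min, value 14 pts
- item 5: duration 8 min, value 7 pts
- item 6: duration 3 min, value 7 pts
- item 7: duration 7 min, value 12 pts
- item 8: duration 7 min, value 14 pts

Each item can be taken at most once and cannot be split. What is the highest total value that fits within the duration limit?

52 pts

Check high-value combinations within 14 min:
- item 2+item 4+item 6: duration 8+3+3=14, value 31+14+7=52
- item 2+item 4: duration 8+3=11, value 31+14=45
- item 1+item 2: duration 5+8=13, value 12+31=43
Best: 52 pts.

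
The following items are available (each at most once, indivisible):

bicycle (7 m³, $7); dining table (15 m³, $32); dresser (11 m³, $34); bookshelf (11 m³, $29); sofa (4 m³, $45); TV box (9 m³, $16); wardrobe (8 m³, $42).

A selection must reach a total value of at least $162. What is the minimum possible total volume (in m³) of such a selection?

Subsets with value ≥ 162, sorted by total volume:
- dresser+bookshelf+sofa+TV box+wardrobe: volume 43, value 166
- dining table+dresser+sofa+TV box+wardrobe: volume 47, value 169
Minimum volume: 43 m³.

43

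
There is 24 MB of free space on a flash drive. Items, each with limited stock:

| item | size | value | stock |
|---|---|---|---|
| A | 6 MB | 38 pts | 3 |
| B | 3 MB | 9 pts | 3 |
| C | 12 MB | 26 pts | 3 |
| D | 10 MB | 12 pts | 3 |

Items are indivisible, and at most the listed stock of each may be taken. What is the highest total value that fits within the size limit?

132 pts

Best selections within size 24 and stock limits:
- 3×A + 2×B: size 24, value 132
- 3×A + 1×B: size 21, value 123
- 3×A: size 18, value 114
- 2×A + 3×B: size 21, value 103
Best: 132 pts.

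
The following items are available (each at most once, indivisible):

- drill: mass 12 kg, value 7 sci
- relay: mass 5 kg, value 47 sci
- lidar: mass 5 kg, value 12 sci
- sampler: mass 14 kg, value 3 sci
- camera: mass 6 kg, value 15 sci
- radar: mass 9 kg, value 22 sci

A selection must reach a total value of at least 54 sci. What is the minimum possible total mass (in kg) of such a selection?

10

Subsets with value ≥ 54, sorted by total mass:
- relay+lidar: mass 10, value 59
- relay+camera: mass 11, value 62
- relay+radar: mass 14, value 69
Minimum mass: 10 kg.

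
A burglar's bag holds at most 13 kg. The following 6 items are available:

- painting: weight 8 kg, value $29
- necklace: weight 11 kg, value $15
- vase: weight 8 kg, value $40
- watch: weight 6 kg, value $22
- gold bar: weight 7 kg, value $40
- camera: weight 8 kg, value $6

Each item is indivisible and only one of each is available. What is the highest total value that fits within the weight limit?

Check high-value combinations within 13 kg:
- watch+gold bar: weight 6+7=13, value 22+40=62
- gold bar: weight 7, value 40
- vase: weight 8, value 40
- painting: weight 8, value 29
Best: $62.

$62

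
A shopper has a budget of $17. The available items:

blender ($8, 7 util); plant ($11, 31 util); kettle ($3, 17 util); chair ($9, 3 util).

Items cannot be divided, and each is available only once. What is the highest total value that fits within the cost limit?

48 util

Check high-value combinations within $17:
- plant+kettle: cost 11+3=14, value 31+17=48
- plant: cost 11, value 31
- blender+kettle: cost 8+3=11, value 7+17=24
Best: 48 util.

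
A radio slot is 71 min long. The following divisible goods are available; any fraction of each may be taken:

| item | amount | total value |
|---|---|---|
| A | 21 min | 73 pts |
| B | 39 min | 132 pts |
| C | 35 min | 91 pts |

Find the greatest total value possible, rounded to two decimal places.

233.60

Take in order of value per unit:
- A (73/21 per unit): all 21 → value 73, running total 73.00
- B (132/39 per unit): all 39 → value 132, running total 205.00
- C (91/35 per unit): 11 of 35 → value 11×91/35 = 28.6000, running total 233.60
Total 233.60.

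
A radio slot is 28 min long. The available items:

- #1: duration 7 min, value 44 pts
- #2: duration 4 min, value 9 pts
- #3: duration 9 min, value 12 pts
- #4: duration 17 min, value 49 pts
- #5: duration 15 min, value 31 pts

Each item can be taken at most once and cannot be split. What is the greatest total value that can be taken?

102 pts

Check high-value combinations within 28 min:
- #1+#2+#4: duration 7+4+17=28, value 44+9+49=102
- #1+#4: duration 7+17=24, value 44+49=93
- #1+#2+#5: duration 7+4+15=26, value 44+9+31=84
- #1+#5: duration 7+15=22, value 44+31=75
Best: 102 pts.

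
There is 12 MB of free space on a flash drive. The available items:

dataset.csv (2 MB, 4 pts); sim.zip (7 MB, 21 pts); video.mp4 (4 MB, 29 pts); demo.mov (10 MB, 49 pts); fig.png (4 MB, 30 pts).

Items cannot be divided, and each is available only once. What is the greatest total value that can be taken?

63 pts

Check high-value combinations within 12 MB:
- dataset.csv+video.mp4+fig.png: size 2+4+4=10, value 4+29+30=63
- video.mp4+fig.png: size 4+4=8, value 29+30=59
- dataset.csv+demo.mov: size 2+10=12, value 4+49=53
- sim.zip+fig.png: size 7+4=11, value 21+30=51
Best: 63 pts.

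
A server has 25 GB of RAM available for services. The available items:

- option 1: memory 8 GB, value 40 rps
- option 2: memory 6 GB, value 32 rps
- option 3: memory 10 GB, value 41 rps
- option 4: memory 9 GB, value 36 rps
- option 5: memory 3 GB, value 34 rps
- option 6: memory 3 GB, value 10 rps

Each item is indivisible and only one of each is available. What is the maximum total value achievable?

125 rps

This is a 0/1 knapsack; check combinations near the capacity.
- option 1+option 3+option 5+option 6: memory 8+10+3+3=24, value 40+41+34+10=125
- option 3+option 4+option 5+option 6: memory 10+9+3+3=25, value 41+36+34+10=121
- option 1+option 4+option 5+option 6: memory 8+9+3+3=23, value 40+36+34+10=120
- option 2+option 3+option 5+option 6: memory 6+10+3+3=22, value 32+41+34+10=117
- option 1+option 2+option 5+option 6: memory 8+6+3+3=20, value 40+32+34+10=116
Best: 125 rps.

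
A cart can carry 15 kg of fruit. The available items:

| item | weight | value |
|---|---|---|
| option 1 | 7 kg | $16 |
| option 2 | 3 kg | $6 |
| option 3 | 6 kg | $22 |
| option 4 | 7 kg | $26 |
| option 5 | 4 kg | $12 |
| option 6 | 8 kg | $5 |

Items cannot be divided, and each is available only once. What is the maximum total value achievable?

$48

Check high-value combinations within 15 kg:
- option 3+option 4: weight 6+7=13, value 22+26=48
- option 2+option 4+option 5: weight 3+7+4=14, value 6+26+12=44
- option 1+option 4: weight 7+7=14, value 16+26=42
- option 2+option 3+option 5: weight 3+6+4=13, value 6+22+12=40
- option 4+option 5: weight 7+4=11, value 26+12=38
Best: $48.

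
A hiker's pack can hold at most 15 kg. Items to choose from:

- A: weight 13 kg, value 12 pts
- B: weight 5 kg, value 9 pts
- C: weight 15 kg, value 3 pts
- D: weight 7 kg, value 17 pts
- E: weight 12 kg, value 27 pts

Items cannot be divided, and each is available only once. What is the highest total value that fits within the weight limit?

Check high-value combinations within 15 kg:
- E: weight 12, value 27
- B+D: weight 5+7=12, value 9+17=26
- D: weight 7, value 17
- A: weight 13, value 12
Best: 27 pts.

27 pts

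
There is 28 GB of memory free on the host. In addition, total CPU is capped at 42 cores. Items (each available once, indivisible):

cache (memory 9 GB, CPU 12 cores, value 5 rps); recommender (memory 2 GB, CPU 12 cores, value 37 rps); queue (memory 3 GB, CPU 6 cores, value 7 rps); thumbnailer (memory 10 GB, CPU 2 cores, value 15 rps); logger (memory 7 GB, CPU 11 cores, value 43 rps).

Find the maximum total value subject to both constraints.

102 rps

Feasible sets respecting both limits:
- recommender+queue+thumbnailer+logger: memory 22, CPU 31, value 102
- cache+recommender+thumbnailer+logger: memory 28, CPU 37, value 100
- recommender+thumbnailer+logger: memory 19, CPU 25, value 95
Best: 102 rps.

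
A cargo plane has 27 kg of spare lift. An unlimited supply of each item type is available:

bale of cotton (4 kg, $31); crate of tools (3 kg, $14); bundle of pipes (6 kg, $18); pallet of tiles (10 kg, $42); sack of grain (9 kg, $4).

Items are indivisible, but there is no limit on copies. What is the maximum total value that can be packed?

$200

Best value-per-unit is bale of cotton at 31/4; filling with it alone gives 6×31 = 186.
Optimal mix: 6×bale of cotton + 1×crate of tools → weight 27, value 200.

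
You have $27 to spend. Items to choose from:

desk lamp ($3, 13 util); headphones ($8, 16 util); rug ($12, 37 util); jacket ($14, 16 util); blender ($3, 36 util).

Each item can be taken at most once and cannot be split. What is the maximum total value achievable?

Check high-value combinations within $27:
- desk lamp+headphones+rug+blender: cost 3+8+12+3=26, value 13+16+37+36=102
- headphones+rug+blender: cost 8+12+3=23, value 16+37+36=89
- desk lamp+rug+blender: cost 3+12+3=18, value 13+37+36=86
Best: 102 util.

102 util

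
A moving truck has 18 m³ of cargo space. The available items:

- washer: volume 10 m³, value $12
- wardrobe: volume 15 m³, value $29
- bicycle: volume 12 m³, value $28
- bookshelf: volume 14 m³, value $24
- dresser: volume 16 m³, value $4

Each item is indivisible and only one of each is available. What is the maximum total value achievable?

$29

This is a 0/1 knapsack; check combinations near the capacity.
- wardrobe: volume 15, value 29
- bicycle: volume 12, value 28
- bookshelf: volume 14, value 24
- washer: volume 10, value 12
- dresser: volume 16, value 4
Best: $29.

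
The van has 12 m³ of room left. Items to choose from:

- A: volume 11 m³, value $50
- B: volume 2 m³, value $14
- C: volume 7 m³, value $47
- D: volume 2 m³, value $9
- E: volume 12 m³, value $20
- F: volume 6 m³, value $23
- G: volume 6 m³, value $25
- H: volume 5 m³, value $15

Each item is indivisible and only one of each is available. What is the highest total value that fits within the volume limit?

Check high-value combinations within 12 m³:
- B+C+D: volume 2+7+2=11, value 14+47+9=70
- C+H: volume 7+5=12, value 47+15=62
- B+C: volume 2+7=9, value 14+47=61
- C+D: volume 7+2=9, value 47+9=56
- A: volume 11, value 50
Best: $70.

$70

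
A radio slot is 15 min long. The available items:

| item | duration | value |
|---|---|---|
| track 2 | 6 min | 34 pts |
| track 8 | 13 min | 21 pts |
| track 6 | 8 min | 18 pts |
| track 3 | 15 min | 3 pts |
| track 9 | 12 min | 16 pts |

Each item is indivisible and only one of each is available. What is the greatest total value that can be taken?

52 pts

Check high-value combinations within 15 min:
- track 2+track 6: duration 6+8=14, value 34+18=52
- track 2: duration 6, value 34
- track 8: duration 13, value 21
- track 6: duration 8, value 18
- track 9: duration 12, value 16
Best: 52 pts.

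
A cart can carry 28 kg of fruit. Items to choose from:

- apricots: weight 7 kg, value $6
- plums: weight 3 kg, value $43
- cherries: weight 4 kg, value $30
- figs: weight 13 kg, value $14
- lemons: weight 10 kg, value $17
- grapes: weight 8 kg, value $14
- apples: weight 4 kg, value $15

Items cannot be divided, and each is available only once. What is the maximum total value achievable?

Check high-value combinations within 28 kg:
- apricots+plums+cherries+lemons+apples: weight 7+3+4+10+4=28, value 6+43+30+17+15=111
- apricots+plums+cherries+grapes+apples: weight 7+3+4+8+4=26, value 6+43+30+14+15=108
- plums+cherries+lemons+apples: weight 3+4+10+4=21, value 43+30+17+15=105
Best: $111.

$111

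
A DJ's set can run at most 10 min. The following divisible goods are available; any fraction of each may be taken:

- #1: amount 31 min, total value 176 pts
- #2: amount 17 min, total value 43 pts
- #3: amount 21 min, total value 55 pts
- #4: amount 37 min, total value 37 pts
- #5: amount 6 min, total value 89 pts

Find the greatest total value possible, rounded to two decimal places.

111.71

Take in order of value per unit:
- #5 (89/6 per unit): all 6 → value 89, running total 89.00
- #1 (176/31 per unit): 4 of 31 → value 4×176/31 = 22.7097, running total 111.71
Total 111.71.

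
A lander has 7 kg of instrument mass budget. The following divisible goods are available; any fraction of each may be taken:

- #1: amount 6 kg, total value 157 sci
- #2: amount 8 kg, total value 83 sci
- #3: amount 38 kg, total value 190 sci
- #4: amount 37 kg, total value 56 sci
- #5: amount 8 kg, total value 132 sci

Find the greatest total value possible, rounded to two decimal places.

Take in order of value per unit:
- #1 (157/6 per unit): all 6 → value 157, running total 157.00
- #5 (132/8 per unit): 1 of 8 → value 1×132/8 = 16.5000, running total 173.50
Total 173.50.

173.50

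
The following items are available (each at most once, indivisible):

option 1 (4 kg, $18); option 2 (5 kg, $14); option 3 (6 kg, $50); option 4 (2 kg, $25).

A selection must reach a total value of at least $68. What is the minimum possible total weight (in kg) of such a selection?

8

Subsets with value ≥ 68, sorted by total weight:
- option 3+option 4: weight 8, value 75
- option 1+option 3: weight 10, value 68
- option 1+option 3+option 4: weight 12, value 93
- option 2+option 3+option 4: weight 13, value 89
Minimum weight: 8 kg.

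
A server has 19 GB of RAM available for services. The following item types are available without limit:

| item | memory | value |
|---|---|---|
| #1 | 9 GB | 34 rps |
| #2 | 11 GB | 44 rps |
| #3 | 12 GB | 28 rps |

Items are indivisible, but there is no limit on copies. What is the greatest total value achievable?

Best value-per-unit is #2 at 44/11; filling with it alone gives 1×44 = 44.
Optimal mix: 2×#1 → memory 18, value 68.

68 rps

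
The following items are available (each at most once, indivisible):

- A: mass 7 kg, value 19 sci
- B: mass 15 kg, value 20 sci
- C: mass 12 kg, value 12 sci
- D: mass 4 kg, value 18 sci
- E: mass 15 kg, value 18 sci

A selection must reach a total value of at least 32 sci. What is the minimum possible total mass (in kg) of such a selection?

11

Subsets with value ≥ 32, sorted by total mass:
- A+D: mass 11, value 37
- B+D: mass 19, value 38
- D+E: mass 19, value 36
Minimum mass: 11 kg.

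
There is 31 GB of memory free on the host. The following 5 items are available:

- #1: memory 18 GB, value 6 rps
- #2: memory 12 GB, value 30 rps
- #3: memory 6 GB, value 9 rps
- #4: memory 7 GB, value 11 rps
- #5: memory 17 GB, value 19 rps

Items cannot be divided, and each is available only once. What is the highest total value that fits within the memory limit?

50 rps

Check high-value combinations within 31 GB:
- #2+#3+#4: memory 12+6+7=25, value 30+9+11=50
- #2+#5: memory 12+17=29, value 30+19=49
- #2+#4: memory 12+7=19, value 30+11=41
- #2+#3: memory 12+6=18, value 30+9=39
- #3+#4+#5: memory 6+7+17=30, value 9+11+19=39
Best: 50 rps.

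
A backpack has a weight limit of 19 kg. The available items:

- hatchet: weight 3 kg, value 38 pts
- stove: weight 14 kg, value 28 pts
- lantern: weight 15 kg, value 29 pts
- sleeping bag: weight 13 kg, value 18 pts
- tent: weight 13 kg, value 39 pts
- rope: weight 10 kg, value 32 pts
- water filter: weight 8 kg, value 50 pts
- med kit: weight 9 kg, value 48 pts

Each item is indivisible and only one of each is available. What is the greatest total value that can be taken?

98 pts

Check high-value combinations within 19 kg:
- water filter+med kit: weight 8+9=17, value 50+48=98
- hatchet+water filter: weight 3+8=11, value 38+50=88
- hatchet+med kit: weight 3+9=12, value 38+48=86
Best: 98 pts.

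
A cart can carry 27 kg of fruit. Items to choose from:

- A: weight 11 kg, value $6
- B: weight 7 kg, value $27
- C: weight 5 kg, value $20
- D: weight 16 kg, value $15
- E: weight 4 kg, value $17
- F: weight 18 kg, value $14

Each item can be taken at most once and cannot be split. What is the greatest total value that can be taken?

Check high-value combinations within 27 kg:
- A+B+C+E: weight 11+7+5+4=27, value 6+27+20+17=70
- B+C+E: weight 7+5+4=16, value 27+20+17=64
- B+D+E: weight 7+16+4=27, value 27+15+17=59
- A+B+C: weight 11+7+5=23, value 6+27+20=53
Best: $70.

$70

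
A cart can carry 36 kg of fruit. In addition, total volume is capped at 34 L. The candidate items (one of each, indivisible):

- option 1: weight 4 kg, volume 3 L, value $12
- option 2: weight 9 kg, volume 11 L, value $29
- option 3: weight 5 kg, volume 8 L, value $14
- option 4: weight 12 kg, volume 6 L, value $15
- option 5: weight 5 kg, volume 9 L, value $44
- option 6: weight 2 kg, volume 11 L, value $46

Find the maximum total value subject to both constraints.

$131

Feasible sets respecting both limits:
- option 1+option 2+option 5+option 6: weight 20, volume 34, value 131
- option 2+option 5+option 6: weight 16, volume 31, value 119
- option 3+option 4+option 5+option 6: weight 24, volume 34, value 119
Best: $131.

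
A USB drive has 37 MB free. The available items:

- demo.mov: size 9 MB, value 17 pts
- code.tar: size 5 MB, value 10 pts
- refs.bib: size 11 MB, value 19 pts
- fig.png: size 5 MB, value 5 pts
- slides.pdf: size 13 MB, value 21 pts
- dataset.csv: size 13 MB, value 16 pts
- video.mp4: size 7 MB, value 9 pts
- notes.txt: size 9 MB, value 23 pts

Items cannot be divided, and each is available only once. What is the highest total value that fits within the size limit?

Check high-value combinations within 37 MB:
- demo.mov+code.tar+slides.pdf+notes.txt: size 9+5+13+9=36, value 17+10+21+23=71
- demo.mov+code.tar+refs.bib+notes.txt: size 9+5+11+9=34, value 17+10+19+23=69
- demo.mov+refs.bib+video.mp4+notes.txt: size 9+11+7+9=36, value 17+19+9+23=68
- demo.mov+fig.png+slides.pdf+notes.txt: size 9+5+13+9=36, value 17+5+21+23=66
- demo.mov+code.tar+dataset.csv+notes.txt: size 9+5+13+9=36, value 17+10+16+23=66
Best: 71 pts.

71 pts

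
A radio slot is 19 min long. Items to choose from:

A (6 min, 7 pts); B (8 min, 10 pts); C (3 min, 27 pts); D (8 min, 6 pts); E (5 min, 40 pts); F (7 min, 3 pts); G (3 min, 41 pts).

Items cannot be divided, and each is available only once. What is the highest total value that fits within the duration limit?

This is a 0/1 knapsack; check combinations near the capacity.
- B+C+E+G: duration 8+3+5+3=19, value 10+27+40+41=118
- A+C+E+G: duration 6+3+5+3=17, value 7+27+40+41=115
- C+D+E+G: duration 3+8+5+3=19, value 27+6+40+41=114
- C+E+F+G: duration 3+5+7+3=18, value 27+40+3+41=111
Best: 118 pts.

118 pts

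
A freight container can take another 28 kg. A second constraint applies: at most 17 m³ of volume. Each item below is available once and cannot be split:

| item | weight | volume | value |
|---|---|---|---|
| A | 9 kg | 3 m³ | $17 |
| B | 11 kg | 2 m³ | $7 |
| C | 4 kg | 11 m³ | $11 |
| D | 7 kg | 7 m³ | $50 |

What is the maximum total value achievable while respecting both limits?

Feasible sets respecting both limits:
- A+B+D: weight 27, volume 12, value 74
- A+D: weight 16, volume 10, value 67
- B+D: weight 18, volume 9, value 57
Best: $74.

$74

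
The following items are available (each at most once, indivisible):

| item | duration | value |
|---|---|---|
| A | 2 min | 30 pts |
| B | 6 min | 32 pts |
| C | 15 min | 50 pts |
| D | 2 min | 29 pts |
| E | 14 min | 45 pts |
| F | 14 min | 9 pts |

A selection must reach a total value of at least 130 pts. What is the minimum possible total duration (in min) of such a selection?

Subsets with value ≥ 130, sorted by total duration:
- A+B+D+E: duration 24, value 136
- A+B+C+D: duration 25, value 141
- A+C+D+E: duration 33, value 154
Minimum duration: 24 min.

24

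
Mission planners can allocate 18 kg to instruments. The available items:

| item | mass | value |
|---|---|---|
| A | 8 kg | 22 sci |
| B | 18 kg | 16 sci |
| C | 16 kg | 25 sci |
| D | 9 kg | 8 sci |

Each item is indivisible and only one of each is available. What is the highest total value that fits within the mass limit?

30 sci

Check high-value combinations within 18 kg:
- A+D: mass 8+9=17, value 22+8=30
- C: mass 16, value 25
- A: mass 8, value 22
Best: 30 sci.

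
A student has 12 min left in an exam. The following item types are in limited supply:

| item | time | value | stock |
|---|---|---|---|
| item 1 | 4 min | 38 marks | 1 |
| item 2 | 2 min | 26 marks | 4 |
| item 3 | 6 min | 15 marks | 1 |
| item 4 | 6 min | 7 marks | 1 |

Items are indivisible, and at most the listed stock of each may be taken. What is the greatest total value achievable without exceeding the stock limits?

142 marks

Best selections within time 12 and stock limits:
- 1×item 1 + 4×item 2: time 12, value 142
- 1×item 1 + 3×item 2: time 10, value 116
- 4×item 2: time 8, value 104
- 3×item 2 + 1×item 3: time 12, value 93
Best: 142 marks.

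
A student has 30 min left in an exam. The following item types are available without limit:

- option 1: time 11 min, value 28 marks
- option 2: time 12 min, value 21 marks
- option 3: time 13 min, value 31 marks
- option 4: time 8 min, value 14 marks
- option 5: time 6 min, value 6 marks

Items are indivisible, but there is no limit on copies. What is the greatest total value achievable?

Best value-per-unit is option 1 at 28/11; filling with it alone gives 2×28 = 56.
Optimal mix: 2×option 1 + 1×option 4 → time 30, value 70.

70 marks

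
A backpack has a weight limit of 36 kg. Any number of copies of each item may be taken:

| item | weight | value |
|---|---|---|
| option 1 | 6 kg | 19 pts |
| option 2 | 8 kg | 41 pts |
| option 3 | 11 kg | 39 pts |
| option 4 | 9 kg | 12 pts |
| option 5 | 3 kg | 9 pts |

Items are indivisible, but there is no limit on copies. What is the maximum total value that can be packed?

Best value-per-unit is option 2 at 41/8; filling with it alone gives 4×41 = 164.
Optimal mix: 4×option 2 + 1×option 5 → weight 35, value 173.

173 pts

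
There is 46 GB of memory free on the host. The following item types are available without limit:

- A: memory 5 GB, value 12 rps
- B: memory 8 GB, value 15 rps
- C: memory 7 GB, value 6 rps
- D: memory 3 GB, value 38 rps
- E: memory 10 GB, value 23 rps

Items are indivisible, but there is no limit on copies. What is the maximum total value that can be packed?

Best value-per-unit is D at 38/3, and filling with it alone uses memory 15×3=45. No mix of the others beats 15×38 = 570.

570 rps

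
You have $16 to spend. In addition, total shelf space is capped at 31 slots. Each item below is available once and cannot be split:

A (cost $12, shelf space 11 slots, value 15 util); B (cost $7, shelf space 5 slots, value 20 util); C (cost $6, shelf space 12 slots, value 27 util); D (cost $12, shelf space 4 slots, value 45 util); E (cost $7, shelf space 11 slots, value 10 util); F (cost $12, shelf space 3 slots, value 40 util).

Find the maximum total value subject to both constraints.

47 util

Feasible sets respecting both limits:
- B+C: cost 13, shelf space 17, value 47
- D: cost 12, shelf space 4, value 45
- F: cost 12, shelf space 3, value 40
- C+E: cost 13, shelf space 23, value 37
Best: 47 util.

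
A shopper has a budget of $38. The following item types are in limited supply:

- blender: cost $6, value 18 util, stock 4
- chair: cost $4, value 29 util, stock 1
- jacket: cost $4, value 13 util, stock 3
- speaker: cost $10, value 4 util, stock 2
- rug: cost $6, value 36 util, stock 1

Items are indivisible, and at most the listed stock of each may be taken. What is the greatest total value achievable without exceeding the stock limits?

Top feasible selections:
- 4×blender + 1×chair + 1×jacket + 1×rug: cost 38, value 150
- 3×blender + 1×chair + 2×jacket + 1×rug: cost 36, value 145
- 2×blender + 1×chair + 3×jacket + 1×rug: cost 34, value 140
- 4×blender + 1×chair + 1×rug: cost 34, value 137
Best: 150 util.

150 util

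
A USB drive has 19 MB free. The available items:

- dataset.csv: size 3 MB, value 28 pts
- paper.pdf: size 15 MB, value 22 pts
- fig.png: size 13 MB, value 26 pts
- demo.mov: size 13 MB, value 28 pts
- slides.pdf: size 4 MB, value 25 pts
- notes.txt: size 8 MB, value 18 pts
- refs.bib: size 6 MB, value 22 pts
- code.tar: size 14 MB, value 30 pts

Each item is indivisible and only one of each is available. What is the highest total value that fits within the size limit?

Check high-value combinations within 19 MB:
- dataset.csv+slides.pdf+refs.bib: size 3+4+6=13, value 28+25+22=75
- dataset.csv+slides.pdf+notes.txt: size 3+4+8=15, value 28+25+18=71
- dataset.csv+notes.txt+refs.bib: size 3+8+6=17, value 28+18+22=68
Best: 75 pts.

75 pts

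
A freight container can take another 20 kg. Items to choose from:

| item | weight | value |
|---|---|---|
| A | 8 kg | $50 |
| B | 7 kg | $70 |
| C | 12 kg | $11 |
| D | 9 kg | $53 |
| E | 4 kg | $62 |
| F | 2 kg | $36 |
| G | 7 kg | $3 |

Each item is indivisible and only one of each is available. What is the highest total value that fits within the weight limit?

$185

Check high-value combinations within 20 kg:
- B+D+E: weight 7+9+4=20, value 70+53+62=185
- A+B+E: weight 8+7+4=19, value 50+70+62=182
- B+E+F+G: weight 7+4+2+7=20, value 70+62+36+3=171
Best: $185.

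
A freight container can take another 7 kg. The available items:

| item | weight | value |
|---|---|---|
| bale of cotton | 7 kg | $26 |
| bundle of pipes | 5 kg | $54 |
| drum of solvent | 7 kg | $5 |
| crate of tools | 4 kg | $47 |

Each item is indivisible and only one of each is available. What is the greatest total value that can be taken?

Check high-value combinations within 7 kg:
- bundle of pipes: weight 5, value 54
- crate of tools: weight 4, value 47
- bale of cotton: weight 7, value 26
Best: $54.

$54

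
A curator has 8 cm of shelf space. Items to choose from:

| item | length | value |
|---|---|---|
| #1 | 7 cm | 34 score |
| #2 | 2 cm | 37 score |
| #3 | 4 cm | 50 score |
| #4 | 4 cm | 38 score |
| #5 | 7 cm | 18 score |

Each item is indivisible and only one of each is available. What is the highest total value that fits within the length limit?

88 score

This is a 0/1 knapsack; check combinations near the capacity.
- #3+#4: length 4+4=8, value 50+38=88
- #2+#3: length 2+4=6, value 37+50=87
- #2+#4: length 2+4=6, value 37+38=75
- #3: length 4, value 50
Best: 88 score.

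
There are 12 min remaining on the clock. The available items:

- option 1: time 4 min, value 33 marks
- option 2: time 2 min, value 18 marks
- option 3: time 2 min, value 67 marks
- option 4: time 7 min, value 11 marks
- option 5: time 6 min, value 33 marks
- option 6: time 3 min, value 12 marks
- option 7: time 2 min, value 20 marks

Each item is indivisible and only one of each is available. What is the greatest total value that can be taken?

Check high-value combinations within 12 min:
- option 1+option 2+option 3+option 7: time 4+2+2+2=10, value 33+18+67+20=138
- option 2+option 3+option 5+option 7: time 2+2+6+2=12, value 18+67+33+20=138
- option 1+option 3+option 5: time 4+2+6=12, value 33+67+33=133
- option 1+option 3+option 6+option 7: time 4+2+3+2=11, value 33+67+12+20=132
- option 1+option 2+option 3+option 6: time 4+2+2+3=11, value 33+18+67+12=130
Best: 138 marks.

138 marks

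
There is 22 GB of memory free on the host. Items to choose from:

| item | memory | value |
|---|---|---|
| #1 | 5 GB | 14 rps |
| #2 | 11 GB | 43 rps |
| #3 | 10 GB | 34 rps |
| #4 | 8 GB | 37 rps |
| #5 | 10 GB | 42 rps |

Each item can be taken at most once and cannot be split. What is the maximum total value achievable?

85 rps

Check high-value combinations within 22 GB:
- #2+#5: memory 11+10=21, value 43+42=85
- #2+#4: memory 11+8=19, value 43+37=80
- #4+#5: memory 8+10=18, value 37+42=79
Best: 85 rps.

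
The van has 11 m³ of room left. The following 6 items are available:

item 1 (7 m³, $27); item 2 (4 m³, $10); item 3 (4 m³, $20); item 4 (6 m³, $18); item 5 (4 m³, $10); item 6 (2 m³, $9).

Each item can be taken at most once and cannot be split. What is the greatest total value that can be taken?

Check high-value combinations within 11 m³:
- item 1+item 3: volume 7+4=11, value 27+20=47
- item 2+item 3+item 6: volume 4+4+2=10, value 10+20+9=39
- item 3+item 5+item 6: volume 4+4+2=10, value 20+10+9=39
Best: $47.

$47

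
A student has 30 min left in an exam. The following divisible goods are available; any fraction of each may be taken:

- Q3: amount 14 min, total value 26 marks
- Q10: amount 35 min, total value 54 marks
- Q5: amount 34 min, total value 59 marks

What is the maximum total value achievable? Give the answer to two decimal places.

Take in order of value per unit:
- Q3 (26/14 per unit): all 14 → value 26, running total 26.00
- Q5 (59/34 per unit): 16 of 34 → value 16×59/34 = 27.7647, running total 53.76
Total 53.76.

53.76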